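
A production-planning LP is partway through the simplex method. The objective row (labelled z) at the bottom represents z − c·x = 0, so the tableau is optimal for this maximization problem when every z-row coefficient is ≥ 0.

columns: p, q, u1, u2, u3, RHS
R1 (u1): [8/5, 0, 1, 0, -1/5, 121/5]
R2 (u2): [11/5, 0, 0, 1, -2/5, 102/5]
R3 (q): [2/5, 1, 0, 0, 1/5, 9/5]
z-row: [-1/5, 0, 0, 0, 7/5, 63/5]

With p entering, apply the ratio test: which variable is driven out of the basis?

q

Column p entries and ratios — u1: (121/5)/(8/5) = 121/8; u2: (102/5)/(11/5) = 102/11; q: (9/5)/(2/5) = 9/2.
Smallest ratio is 9/2 in the row of q, so q leaves.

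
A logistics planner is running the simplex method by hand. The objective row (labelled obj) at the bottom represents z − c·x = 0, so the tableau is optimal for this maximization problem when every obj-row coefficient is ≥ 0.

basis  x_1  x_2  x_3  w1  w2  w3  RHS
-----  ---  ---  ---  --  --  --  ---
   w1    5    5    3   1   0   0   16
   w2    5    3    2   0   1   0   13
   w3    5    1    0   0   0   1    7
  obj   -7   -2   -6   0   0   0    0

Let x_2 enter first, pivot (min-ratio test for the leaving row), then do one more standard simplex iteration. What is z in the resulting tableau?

223/20

Ratio test on column x_2 — row 1: 16/5 = 16/5; row 2: 13/3 = 13/3; row 3: 7/1 = 7. Minimum is 16/5 at row 1 (w1 leaves); pivot element 5.
Pivot on row 1; the obj-row RHS becomes 0 − (-2)·(16/5) = 32/5.
Next entering variable (most negative obj-row entry -5): x_1.
Ratio test on column x_1 — row 1: (16/5)/1 = 16/5; row 2: (17/5)/2 = 17/10; row 3: (19/5)/4 = 19/20. Minimum is 19/20 at row 3 (w3 leaves); pivot element 4.
After the second pivot the obj-row RHS is 32/5 − (-5)·(19/20) = 223/20.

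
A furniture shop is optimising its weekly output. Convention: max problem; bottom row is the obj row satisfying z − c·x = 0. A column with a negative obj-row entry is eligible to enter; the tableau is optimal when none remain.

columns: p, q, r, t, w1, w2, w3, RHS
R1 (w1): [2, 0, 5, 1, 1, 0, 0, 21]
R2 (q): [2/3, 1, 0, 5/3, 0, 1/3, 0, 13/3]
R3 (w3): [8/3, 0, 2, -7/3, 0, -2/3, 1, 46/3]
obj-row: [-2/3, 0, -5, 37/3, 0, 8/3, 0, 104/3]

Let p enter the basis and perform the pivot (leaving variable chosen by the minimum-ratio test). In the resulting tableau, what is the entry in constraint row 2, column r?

-1/2

Ratio test on column p — row 1: 21/2 = 21/2; row 2: (13/3)/(2/3) = 13/2; row 3: (46/3)/(8/3) = 23/4. Minimum is 23/4 at row 3 (w3 leaves); pivot element 8/3.
Divide row 3 by 8/3; eliminate column p from the other rows.
Row 2 update in column r: 0 − (2/3)·(3/4) = -1/2.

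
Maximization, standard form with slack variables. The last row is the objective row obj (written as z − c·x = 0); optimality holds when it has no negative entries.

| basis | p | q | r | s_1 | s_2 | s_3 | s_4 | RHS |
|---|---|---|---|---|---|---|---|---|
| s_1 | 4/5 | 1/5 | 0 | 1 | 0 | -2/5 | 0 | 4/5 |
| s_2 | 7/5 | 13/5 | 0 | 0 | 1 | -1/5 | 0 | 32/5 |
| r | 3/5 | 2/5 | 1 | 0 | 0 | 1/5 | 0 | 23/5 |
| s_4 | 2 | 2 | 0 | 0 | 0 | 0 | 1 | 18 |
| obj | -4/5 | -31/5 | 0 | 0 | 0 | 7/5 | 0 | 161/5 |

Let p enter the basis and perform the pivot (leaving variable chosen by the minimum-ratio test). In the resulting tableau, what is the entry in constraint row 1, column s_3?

-1/2

Ratio test on column p — row 1: (4/5)/(4/5) = 1; row 2: (32/5)/(7/5) = 32/7; row 3: (23/5)/(3/5) = 23/3; row 4: 18/2 = 9. Minimum is 1 at row 1 (s_1 leaves); pivot element 4/5.
Divide row 1 by 4/5; eliminate column p from the other rows.
In the new row 1, the s_3 entry is the old entry divided by the pivot: (-2/5)/(4/5) = -1/2.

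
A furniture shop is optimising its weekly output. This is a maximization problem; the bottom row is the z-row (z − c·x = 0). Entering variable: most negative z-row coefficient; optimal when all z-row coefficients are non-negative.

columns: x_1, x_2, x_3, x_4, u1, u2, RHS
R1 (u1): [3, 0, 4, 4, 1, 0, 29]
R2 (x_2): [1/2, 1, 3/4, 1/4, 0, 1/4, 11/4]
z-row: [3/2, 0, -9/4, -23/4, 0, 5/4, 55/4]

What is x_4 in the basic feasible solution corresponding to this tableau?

x_4 is not in the basis, so in the current basic feasible solution x_4 = 0.

0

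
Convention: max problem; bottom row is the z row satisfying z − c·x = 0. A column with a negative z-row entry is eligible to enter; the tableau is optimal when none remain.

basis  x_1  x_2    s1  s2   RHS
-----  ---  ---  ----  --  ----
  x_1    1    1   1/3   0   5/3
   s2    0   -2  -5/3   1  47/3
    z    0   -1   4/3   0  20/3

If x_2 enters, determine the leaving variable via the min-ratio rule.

Column x_2 entries and ratios — x_1: (5/3)/1 = 5/3; s2: -2 ≤ 0, skip.
Smallest ratio is 5/3 in the row of x_1, so x_1 leaves.

x_1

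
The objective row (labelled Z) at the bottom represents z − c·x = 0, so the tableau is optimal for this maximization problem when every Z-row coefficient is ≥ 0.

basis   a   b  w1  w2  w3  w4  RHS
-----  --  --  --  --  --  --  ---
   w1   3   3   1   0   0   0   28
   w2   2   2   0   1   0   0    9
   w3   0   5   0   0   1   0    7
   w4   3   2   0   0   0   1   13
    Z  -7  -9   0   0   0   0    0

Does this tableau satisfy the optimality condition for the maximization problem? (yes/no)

no

The Z-row has a negative entry -9 in column b, so it is not optimal.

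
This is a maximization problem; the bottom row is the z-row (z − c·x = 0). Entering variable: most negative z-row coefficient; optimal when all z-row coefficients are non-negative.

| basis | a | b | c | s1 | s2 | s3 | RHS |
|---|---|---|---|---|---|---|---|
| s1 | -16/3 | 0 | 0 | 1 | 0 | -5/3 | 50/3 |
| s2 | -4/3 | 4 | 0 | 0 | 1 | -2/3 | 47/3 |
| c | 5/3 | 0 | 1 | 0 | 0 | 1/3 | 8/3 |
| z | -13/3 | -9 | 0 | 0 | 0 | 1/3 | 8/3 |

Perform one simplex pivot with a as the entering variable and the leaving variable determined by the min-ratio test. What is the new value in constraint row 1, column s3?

-3/5

Ratio test on column a — row 1: entry -16/3 ≤ 0; row 2: entry -4/3 ≤ 0; row 3: (8/3)/(5/3) = 8/5. Minimum is 8/5 at row 3 (c leaves); pivot element 5/3.
Divide row 3 by 5/3; eliminate column a from the other rows.
Row 1 update in column s3: -5/3 − (-16/3)·(1/5) = -3/5.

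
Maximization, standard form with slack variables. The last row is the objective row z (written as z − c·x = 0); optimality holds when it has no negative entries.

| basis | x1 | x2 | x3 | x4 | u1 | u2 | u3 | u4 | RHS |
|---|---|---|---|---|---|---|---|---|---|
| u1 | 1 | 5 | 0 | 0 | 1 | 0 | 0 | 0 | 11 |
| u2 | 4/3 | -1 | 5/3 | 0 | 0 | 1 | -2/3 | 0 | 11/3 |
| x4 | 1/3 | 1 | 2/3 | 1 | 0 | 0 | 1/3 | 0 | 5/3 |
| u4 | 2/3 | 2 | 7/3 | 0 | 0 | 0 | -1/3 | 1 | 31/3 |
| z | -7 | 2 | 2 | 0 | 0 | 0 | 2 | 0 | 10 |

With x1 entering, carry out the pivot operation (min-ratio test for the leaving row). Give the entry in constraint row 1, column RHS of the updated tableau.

33/4

Ratio test on column x1 — row 1: 11/1 = 11; row 2: (11/3)/(4/3) = 11/4; row 3: (5/3)/(1/3) = 5; row 4: (31/3)/(2/3) = 31/2. Minimum is 11/4 at row 2 (u2 leaves); pivot element 4/3.
Divide row 2 by 4/3; eliminate column x1 from the other rows.
Row 1 update in column RHS: 11 − 1·(11/4) = 33/4.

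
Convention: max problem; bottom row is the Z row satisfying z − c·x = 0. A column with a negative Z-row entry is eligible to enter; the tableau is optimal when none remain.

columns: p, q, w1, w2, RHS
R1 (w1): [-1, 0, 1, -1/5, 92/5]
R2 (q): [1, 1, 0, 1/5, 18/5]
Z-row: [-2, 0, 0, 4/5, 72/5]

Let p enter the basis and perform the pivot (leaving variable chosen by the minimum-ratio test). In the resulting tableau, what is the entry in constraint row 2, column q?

Ratio test on column p — row 1: entry -1 ≤ 0; row 2: (18/5)/1 = 18/5. Minimum is 18/5 at row 2 (q leaves); pivot element 1.
Divide row 2 by 1; eliminate column p from the other rows.
In the new row 2, the q entry is the old entry divided by the pivot: 1/1 = 1.

1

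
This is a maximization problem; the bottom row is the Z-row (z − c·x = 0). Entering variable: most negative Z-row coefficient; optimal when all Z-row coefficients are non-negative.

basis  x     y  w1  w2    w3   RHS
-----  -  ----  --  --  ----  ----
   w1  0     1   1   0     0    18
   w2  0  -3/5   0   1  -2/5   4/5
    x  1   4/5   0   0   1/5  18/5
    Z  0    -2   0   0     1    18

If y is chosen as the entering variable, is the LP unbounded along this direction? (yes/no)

Column y has positive entries in row(s) 1, 3, so the ratio test bounds it — not unbounded.

no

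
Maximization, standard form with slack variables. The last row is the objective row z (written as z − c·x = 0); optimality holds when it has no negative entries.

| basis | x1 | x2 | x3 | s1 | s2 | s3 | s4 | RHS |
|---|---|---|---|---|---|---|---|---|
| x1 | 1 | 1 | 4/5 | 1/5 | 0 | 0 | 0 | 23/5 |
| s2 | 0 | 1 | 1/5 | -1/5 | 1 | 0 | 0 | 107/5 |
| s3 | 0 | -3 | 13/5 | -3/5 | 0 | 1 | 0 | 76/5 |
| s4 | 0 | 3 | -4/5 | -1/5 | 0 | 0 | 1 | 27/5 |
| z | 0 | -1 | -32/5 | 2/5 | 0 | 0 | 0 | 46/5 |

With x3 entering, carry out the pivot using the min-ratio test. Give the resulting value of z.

Ratio test on column x3 — row 1: (23/5)/(4/5) = 23/4; row 2: (107/5)/(1/5) = 107; row 3: (76/5)/(13/5) = 76/13; row 4: entry -4/5 ≤ 0. Minimum is 23/4 at row 1 (x1 leaves); pivot element 4/5.
Pivot on row 1; the z-row RHS becomes 46/5 − (-32/5)·(23/4) = 46.

46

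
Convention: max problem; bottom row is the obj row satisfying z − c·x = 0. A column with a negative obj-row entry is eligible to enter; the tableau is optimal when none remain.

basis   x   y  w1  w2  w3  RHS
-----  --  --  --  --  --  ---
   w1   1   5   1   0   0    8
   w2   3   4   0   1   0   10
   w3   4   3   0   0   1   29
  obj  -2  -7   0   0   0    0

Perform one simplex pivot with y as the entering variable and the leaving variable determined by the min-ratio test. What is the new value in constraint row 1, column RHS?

Ratio test on column y — row 1: 8/5 = 8/5; row 2: 10/4 = 5/2; row 3: 29/3 = 29/3. Minimum is 8/5 at row 1 (w1 leaves); pivot element 5.
Divide row 1 by 5; eliminate column y from the other rows.
In the new row 1, the RHS entry is the old entry divided by the pivot: 8/5 = 8/5.

8/5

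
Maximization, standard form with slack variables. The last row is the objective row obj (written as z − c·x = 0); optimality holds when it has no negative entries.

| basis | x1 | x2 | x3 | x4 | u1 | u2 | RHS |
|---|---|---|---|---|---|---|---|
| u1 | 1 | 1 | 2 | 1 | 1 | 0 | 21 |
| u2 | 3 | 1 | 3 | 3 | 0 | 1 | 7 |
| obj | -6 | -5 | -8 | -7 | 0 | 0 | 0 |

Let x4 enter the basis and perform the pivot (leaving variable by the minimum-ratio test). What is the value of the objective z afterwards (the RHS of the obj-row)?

Ratio test on column x4 — row 1: 21/1 = 21; row 2: 7/3 = 7/3. Minimum is 7/3 at row 2 (u2 leaves); pivot element 3.
Pivot on row 2; the obj-row RHS becomes 0 − (-7)·(7/3) = 49/3.

49/3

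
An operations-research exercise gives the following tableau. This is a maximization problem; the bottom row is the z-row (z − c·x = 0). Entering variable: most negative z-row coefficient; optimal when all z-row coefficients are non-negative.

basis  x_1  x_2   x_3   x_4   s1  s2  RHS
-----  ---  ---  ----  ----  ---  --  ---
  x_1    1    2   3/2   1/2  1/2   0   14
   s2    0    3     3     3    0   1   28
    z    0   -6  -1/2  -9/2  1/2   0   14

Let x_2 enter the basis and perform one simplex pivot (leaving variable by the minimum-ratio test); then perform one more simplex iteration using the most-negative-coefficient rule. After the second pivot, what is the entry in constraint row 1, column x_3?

Ratio test on column x_2 — row 1: 14/2 = 7; row 2: 28/3 = 28/3. Minimum is 7 at row 1 (x_1 leaves); pivot element 2.
Divide row 1 by 2; eliminate column x_2 from the other rows.
Second iteration: most negative z-row entry is -3 in column x_4, so x_4 enters.
Ratio test on column x_4 — row 1: 7/(1/4) = 28; row 2: 7/(9/4) = 28/9. Minimum is 28/9 at row 2 (s2 leaves); pivot element 9/4.
Divide row 2 by 9/4; eliminate column x_4 from the other rows.
After both pivots, the entry at constraint row 1, column x_3 is 2/3.

2/3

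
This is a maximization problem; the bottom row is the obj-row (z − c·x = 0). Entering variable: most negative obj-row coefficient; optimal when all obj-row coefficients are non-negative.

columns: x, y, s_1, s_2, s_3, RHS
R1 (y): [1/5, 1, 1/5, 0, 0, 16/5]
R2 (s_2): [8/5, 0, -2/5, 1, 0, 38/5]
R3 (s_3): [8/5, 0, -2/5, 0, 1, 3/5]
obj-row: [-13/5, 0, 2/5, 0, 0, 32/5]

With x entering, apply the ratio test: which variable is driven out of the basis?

s_3

Column x entries and ratios — y: (16/5)/(1/5) = 16; s_2: (38/5)/(8/5) = 19/4; s_3: (3/5)/(8/5) = 3/8.
Smallest ratio is 3/8 in the row of s_3, so s_3 leaves.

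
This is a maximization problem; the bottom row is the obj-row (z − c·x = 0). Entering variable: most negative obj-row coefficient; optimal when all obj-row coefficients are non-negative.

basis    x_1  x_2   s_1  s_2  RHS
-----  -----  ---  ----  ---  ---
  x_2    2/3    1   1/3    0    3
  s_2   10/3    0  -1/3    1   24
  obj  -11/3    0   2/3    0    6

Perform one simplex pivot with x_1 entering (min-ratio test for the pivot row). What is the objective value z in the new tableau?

Ratio test on column x_1 — row 1: 3/(2/3) = 9/2; row 2: 24/(10/3) = 36/5. Minimum is 9/2 at row 1 (x_2 leaves); pivot element 2/3.
Pivot on row 1; the obj-row RHS becomes 6 − (-11/3)·(9/2) = 45/2.

45/2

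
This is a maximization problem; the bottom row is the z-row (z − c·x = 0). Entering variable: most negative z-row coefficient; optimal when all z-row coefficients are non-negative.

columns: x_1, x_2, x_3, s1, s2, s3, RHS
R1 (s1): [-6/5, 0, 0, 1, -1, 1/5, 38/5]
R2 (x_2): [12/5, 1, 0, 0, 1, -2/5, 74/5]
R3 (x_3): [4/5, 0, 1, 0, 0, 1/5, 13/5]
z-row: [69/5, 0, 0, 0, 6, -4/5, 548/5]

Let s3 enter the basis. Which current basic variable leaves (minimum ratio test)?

Column s3 entries and ratios — s1: (38/5)/(1/5) = 38; x_2: -2/5 ≤ 0, skip; x_3: (13/5)/(1/5) = 13.
Smallest ratio is 13 in the row of x_3, so x_3 leaves.

x_3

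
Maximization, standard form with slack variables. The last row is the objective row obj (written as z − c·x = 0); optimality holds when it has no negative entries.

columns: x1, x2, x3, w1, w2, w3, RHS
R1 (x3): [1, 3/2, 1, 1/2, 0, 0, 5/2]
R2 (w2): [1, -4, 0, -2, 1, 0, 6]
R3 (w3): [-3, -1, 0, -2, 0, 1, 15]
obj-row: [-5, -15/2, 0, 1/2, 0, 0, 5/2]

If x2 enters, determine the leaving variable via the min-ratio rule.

x3

Column x2 entries and ratios — x3: (5/2)/(3/2) = 5/3; w2: -4 ≤ 0, skip; w3: -1 ≤ 0, skip.
Smallest ratio is 5/3 in the row of x3, so x3 leaves.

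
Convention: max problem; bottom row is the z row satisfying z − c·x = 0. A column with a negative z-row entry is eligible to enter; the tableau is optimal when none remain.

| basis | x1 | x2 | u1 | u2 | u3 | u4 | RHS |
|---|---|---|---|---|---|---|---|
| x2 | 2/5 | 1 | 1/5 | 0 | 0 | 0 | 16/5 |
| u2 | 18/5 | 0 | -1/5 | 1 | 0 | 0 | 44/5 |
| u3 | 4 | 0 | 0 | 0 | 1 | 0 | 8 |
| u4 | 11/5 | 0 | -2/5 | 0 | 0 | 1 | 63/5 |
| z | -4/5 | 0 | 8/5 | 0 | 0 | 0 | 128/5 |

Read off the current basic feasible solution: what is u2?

44/5

u2 is basic (row 2); its value is the RHS of that row, 44/5.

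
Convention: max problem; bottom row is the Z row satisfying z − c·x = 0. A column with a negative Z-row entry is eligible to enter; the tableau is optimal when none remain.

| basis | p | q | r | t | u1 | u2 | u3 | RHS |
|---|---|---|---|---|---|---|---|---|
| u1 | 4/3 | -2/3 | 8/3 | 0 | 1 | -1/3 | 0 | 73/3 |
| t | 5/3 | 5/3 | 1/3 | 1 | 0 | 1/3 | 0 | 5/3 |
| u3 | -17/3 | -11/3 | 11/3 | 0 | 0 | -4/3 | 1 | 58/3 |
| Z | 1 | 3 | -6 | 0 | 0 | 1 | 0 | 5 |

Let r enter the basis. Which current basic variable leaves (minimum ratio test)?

Column r entries and ratios — u1: (73/3)/(8/3) = 73/8; t: (5/3)/(1/3) = 5; u3: (58/3)/(11/3) = 58/11.
Smallest ratio is 5 in the row of t, so t leaves.

t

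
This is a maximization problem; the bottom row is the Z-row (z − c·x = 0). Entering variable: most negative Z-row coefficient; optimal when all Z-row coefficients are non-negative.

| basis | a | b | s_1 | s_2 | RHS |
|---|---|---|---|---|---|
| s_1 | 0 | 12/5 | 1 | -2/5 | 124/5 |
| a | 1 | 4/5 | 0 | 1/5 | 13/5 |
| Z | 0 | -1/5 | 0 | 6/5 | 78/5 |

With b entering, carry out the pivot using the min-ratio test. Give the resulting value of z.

65/4

Ratio test on column b — row 1: (124/5)/(12/5) = 31/3; row 2: (13/5)/(4/5) = 13/4. Minimum is 13/4 at row 2 (a leaves); pivot element 4/5.
Pivot on row 2; the Z-row RHS becomes 78/5 − (-1/5)·(13/4) = 65/4.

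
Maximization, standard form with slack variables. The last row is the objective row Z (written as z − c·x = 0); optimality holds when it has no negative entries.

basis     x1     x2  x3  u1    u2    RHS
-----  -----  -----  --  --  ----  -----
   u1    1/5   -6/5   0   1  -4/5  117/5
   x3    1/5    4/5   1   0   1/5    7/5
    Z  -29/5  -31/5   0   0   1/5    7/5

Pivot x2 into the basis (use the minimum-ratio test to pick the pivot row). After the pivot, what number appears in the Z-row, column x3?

31/4

Ratio test on column x2 — row 1: entry -6/5 ≤ 0; row 2: (7/5)/(4/5) = 7/4. Minimum is 7/4 at row 2 (x3 leaves); pivot element 4/5.
Divide row 2 by 4/5; eliminate column x2 from the other rows.
Z-row update in column x3: 0 − (-31/5)·(5/4) = 31/4.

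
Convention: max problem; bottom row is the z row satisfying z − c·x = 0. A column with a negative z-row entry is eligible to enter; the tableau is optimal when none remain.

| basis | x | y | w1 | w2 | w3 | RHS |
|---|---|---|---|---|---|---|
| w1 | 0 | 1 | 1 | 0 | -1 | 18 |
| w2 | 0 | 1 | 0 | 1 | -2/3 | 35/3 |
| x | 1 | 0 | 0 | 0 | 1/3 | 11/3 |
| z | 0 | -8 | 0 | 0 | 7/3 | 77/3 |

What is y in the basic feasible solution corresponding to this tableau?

y is not in the basis, so in the current basic feasible solution y = 0.

0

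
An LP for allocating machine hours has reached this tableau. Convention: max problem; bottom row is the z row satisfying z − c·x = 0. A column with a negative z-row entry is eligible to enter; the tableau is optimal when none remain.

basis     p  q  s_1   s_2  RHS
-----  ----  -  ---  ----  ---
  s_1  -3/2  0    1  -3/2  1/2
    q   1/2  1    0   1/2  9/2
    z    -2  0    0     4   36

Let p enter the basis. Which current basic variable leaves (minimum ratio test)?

Column p entries and ratios — s_1: -3/2 ≤ 0, skip; q: (9/2)/(1/2) = 9.
Smallest ratio is 9 in the row of q, so q leaves.

q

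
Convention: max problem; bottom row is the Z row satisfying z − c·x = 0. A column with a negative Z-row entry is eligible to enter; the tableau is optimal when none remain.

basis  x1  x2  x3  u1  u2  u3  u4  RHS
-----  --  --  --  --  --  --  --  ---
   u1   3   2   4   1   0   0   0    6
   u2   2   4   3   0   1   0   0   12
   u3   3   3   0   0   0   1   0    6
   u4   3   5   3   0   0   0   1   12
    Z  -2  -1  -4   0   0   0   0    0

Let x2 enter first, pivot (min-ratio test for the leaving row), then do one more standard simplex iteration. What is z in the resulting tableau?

4

Ratio test on column x2 — row 1: 6/2 = 3; row 2: 12/4 = 3; row 3: 6/3 = 2; row 4: 12/5 = 12/5. Minimum is 2 at row 3 (u3 leaves); pivot element 3.
Pivot on row 3; the Z-row RHS becomes 0 − (-1)·2 = 2.
Next entering variable (most negative Z-row entry -4): x3.
Ratio test on column x3 — row 1: 2/4 = 1/2; row 2: 4/3 = 4/3; row 3: entry 0 ≤ 0; row 4: 2/3 = 2/3. Minimum is 1/2 at row 1 (u1 leaves); pivot element 4.
After the second pivot the Z-row RHS is 2 − (-4)·(1/2) = 4.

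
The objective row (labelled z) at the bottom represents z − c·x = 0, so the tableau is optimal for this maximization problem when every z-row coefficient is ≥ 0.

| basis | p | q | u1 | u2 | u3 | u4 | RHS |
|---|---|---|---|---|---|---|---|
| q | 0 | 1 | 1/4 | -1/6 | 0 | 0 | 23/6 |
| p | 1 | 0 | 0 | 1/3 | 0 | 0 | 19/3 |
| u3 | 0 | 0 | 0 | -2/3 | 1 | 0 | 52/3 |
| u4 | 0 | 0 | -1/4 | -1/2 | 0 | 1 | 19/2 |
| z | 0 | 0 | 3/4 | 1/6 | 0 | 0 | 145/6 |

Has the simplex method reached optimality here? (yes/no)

yes

Every z-row coefficient is ≥ 0, so the tableau is optimal.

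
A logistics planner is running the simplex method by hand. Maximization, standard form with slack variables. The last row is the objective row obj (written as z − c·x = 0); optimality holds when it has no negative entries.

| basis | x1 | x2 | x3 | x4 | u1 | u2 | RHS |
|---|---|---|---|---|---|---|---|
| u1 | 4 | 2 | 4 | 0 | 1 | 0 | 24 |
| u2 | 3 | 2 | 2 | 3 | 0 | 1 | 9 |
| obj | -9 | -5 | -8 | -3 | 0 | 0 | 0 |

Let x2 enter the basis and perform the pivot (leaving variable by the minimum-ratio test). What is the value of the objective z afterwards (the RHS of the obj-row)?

45/2

Ratio test on column x2 — row 1: 24/2 = 12; row 2: 9/2 = 9/2. Minimum is 9/2 at row 2 (u2 leaves); pivot element 2.
Pivot on row 2; the obj-row RHS becomes 0 − (-5)·(9/2) = 45/2.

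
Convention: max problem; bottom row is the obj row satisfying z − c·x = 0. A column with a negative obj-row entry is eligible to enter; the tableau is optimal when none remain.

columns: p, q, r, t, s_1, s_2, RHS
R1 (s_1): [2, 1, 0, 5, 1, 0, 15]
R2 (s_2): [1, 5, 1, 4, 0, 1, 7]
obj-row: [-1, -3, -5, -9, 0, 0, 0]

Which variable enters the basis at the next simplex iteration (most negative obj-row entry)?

Negative obj-row entries: p: -1, q: -3, r: -5, t: -9.
The most negative is -9 in column t, so t enters.

t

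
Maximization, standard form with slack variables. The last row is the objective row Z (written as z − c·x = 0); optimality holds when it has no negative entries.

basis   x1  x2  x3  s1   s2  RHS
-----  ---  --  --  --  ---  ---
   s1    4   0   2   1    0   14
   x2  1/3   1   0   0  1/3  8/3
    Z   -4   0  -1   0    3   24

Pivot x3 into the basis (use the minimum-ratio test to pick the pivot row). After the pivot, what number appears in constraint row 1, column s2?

Ratio test on column x3 — row 1: 14/2 = 7; row 2: entry 0 ≤ 0. Minimum is 7 at row 1 (s1 leaves); pivot element 2.
Divide row 1 by 2; eliminate column x3 from the other rows.
In the new row 1, the s2 entry is the old entry divided by the pivot: 0/2 = 0.

0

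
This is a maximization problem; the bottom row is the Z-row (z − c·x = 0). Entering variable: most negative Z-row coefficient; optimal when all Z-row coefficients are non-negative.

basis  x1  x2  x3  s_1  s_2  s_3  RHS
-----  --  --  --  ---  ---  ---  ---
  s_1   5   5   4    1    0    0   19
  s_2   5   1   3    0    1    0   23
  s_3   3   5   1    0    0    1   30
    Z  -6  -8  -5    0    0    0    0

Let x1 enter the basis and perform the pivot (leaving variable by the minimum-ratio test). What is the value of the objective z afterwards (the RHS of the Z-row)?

Ratio test on column x1 — row 1: 19/5 = 19/5; row 2: 23/5 = 23/5; row 3: 30/3 = 10. Minimum is 19/5 at row 1 (s_1 leaves); pivot element 5.
Pivot on row 1; the Z-row RHS becomes 0 − (-6)·(19/5) = 114/5.

114/5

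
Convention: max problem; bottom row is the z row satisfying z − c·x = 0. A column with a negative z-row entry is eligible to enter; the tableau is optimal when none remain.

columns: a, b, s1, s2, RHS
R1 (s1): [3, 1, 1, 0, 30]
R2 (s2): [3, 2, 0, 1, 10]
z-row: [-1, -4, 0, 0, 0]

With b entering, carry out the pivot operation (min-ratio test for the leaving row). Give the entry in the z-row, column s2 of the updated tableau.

2

Ratio test on column b — row 1: 30/1 = 30; row 2: 10/2 = 5. Minimum is 5 at row 2 (s2 leaves); pivot element 2.
Divide row 2 by 2; eliminate column b from the other rows.
z-row update in column s2: 0 − (-4)·(1/2) = 2.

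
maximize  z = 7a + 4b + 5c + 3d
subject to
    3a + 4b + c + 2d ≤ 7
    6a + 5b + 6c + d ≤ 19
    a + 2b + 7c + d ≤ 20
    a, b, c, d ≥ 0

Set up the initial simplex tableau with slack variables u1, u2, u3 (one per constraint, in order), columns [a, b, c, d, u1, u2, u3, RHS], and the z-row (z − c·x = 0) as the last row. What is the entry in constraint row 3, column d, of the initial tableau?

1

Constraint 3 has coefficient 1 on d.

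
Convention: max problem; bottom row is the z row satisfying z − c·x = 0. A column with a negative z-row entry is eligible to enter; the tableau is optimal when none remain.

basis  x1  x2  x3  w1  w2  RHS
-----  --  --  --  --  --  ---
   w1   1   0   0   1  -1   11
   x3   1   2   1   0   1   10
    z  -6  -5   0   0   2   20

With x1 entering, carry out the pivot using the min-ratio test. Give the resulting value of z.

80

Ratio test on column x1 — row 1: 11/1 = 11; row 2: 10/1 = 10. Minimum is 10 at row 2 (x3 leaves); pivot element 1.
Pivot on row 2; the z-row RHS becomes 20 − (-6)·10 = 80.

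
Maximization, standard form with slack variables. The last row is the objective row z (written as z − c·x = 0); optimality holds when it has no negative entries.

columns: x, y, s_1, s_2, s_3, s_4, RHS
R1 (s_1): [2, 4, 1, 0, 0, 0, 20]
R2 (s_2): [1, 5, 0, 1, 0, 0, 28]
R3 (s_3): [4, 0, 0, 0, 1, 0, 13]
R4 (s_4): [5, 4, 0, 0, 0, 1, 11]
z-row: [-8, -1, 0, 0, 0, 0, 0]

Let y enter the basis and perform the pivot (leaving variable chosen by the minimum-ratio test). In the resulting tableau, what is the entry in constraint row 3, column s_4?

0

Ratio test on column y — row 1: 20/4 = 5; row 2: 28/5 = 28/5; row 3: entry 0 ≤ 0; row 4: 11/4 = 11/4. Minimum is 11/4 at row 4 (s_4 leaves); pivot element 4.
Divide row 4 by 4; eliminate column y from the other rows.
Row 3 update in column s_4: 0 − 0·(1/4) = 0.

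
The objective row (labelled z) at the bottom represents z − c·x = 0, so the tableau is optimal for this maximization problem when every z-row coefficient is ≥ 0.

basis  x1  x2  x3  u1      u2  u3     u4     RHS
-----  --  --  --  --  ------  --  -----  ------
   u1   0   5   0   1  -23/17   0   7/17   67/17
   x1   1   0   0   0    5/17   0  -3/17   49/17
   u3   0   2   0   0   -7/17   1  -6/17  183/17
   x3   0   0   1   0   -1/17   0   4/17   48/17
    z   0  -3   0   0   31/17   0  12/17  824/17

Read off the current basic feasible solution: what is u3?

u3 is basic (row 3); its value is the RHS of that row, 183/17.

183/17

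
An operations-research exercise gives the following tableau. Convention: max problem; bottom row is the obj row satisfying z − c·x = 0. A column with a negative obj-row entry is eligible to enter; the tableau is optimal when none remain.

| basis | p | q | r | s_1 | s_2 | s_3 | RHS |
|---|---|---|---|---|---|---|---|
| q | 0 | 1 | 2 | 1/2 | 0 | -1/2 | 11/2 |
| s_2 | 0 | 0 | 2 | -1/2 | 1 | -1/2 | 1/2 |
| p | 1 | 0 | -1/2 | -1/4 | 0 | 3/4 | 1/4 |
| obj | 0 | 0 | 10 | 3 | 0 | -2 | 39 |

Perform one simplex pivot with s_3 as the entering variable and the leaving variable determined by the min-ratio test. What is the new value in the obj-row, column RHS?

119/3

Ratio test on column s_3 — row 1: entry -1/2 ≤ 0; row 2: entry -1/2 ≤ 0; row 3: (1/4)/(3/4) = 1/3. Minimum is 1/3 at row 3 (p leaves); pivot element 3/4.
Divide row 3 by 3/4; eliminate column s_3 from the other rows.
obj-row update in column RHS: 39 − (-2)·(1/3) = 119/3.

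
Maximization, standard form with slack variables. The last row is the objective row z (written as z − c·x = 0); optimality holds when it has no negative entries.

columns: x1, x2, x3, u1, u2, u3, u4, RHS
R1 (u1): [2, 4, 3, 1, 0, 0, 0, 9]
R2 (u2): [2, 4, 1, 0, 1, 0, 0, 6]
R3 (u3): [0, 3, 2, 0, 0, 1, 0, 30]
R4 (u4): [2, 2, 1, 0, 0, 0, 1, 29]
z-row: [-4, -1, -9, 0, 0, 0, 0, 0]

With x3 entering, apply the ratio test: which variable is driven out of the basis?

Column x3 entries and ratios — u1: 9/3 = 3; u2: 6/1 = 6; u3: 30/2 = 15; u4: 29/1 = 29.
Smallest ratio is 3 in the row of u1, so u1 leaves.

u1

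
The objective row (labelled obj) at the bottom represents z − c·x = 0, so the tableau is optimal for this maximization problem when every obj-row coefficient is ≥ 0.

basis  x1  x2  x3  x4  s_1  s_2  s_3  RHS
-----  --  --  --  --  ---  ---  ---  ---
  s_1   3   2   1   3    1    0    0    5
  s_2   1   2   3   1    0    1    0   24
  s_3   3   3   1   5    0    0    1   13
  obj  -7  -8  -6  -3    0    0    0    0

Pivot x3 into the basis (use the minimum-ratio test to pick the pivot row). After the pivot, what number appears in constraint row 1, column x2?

2

Ratio test on column x3 — row 1: 5/1 = 5; row 2: 24/3 = 8; row 3: 13/1 = 13. Minimum is 5 at row 1 (s_1 leaves); pivot element 1.
Divide row 1 by 1; eliminate column x3 from the other rows.
In the new row 1, the x2 entry is the old entry divided by the pivot: 2/1 = 2.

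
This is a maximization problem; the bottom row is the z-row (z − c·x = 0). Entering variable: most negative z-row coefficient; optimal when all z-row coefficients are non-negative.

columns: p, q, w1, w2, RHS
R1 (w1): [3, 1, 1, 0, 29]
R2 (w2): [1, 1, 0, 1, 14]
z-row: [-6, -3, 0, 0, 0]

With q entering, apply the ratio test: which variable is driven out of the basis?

Column q entries and ratios — w1: 29/1 = 29; w2: 14/1 = 14.
Smallest ratio is 14 in the row of w2, so w2 leaves.

w2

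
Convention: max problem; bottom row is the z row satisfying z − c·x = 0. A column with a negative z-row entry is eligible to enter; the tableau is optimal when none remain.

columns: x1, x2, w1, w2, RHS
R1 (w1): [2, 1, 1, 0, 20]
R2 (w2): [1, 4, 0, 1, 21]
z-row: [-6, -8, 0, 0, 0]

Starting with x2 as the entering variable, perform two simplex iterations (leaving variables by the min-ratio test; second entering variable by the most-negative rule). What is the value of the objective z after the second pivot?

Ratio test on column x2 — row 1: 20/1 = 20; row 2: 21/4 = 21/4. Minimum is 21/4 at row 2 (w2 leaves); pivot element 4.
Pivot on row 2; the z-row RHS becomes 0 − (-8)·(21/4) = 42.
Next entering variable (most negative z-row entry -4): x1.
Ratio test on column x1 — row 1: (59/4)/(7/4) = 59/7; row 2: (21/4)/(1/4) = 21. Minimum is 59/7 at row 1 (w1 leaves); pivot element 7/4.
After the second pivot the z-row RHS is 42 − (-4)·(59/7) = 530/7.

530/7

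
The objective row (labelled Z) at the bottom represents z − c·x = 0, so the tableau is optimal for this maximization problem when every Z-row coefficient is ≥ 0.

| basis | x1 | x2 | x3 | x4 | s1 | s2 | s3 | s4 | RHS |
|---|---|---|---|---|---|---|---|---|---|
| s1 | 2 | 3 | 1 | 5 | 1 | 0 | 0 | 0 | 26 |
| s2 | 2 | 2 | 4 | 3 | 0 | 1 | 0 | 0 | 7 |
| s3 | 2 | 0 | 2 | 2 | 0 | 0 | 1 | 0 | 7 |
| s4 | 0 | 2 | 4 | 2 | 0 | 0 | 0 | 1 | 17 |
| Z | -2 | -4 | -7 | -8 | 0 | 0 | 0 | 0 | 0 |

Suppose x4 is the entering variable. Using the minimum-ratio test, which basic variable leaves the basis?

s2

Column x4 entries and ratios — s1: 26/5 = 26/5; s2: 7/3 = 7/3; s3: 7/2 = 7/2; s4: 17/2 = 17/2.
Smallest ratio is 7/3 in the row of s2, so s2 leaves.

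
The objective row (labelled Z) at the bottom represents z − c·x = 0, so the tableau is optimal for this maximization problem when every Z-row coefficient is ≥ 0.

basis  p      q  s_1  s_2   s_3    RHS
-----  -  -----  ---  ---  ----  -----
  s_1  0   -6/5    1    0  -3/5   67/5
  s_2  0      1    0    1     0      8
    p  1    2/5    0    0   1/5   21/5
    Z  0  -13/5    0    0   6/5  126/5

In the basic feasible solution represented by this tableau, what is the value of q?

0

q is not in the basis, so in the current basic feasible solution q = 0.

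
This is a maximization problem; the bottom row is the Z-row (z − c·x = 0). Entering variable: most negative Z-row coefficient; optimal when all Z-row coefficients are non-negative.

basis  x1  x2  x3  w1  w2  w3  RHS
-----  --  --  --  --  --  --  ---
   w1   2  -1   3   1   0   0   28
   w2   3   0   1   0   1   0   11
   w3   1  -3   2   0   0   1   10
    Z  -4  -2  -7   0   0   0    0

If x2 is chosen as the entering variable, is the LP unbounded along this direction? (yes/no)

yes

Every constraint-row entry in column x2 is ≤ 0, so increasing x2 is unbounded.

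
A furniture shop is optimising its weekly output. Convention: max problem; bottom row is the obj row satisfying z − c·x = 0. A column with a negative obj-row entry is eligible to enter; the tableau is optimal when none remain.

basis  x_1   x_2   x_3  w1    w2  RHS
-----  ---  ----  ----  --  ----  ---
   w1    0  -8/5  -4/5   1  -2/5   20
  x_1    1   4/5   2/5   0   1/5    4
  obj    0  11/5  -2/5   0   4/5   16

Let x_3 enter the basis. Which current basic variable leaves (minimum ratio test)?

x_1

Column x_3 entries and ratios — w1: -4/5 ≤ 0, skip; x_1: 4/(2/5) = 10.
Smallest ratio is 10 in the row of x_1, so x_1 leaves.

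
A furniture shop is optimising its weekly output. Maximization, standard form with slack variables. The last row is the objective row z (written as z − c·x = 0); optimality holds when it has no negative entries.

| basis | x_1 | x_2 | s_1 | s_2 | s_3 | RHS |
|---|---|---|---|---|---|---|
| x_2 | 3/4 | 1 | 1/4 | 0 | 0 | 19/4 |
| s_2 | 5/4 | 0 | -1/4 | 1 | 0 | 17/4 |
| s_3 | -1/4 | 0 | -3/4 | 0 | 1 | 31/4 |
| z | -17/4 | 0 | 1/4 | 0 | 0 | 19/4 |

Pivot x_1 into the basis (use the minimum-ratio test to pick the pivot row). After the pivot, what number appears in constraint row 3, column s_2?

1/5

Ratio test on column x_1 — row 1: (19/4)/(3/4) = 19/3; row 2: (17/4)/(5/4) = 17/5; row 3: entry -1/4 ≤ 0. Minimum is 17/5 at row 2 (s_2 leaves); pivot element 5/4.
Divide row 2 by 5/4; eliminate column x_1 from the other rows.
Row 3 update in column s_2: 0 − (-1/4)·(4/5) = 1/5.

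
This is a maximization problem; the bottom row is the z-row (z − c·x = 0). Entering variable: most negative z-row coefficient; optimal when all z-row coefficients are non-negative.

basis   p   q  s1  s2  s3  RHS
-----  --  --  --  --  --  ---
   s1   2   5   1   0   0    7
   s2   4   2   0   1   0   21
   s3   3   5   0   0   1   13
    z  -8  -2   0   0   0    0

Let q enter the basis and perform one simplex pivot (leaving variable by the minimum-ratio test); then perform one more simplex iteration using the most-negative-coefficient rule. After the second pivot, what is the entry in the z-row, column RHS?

28

Ratio test on column q — row 1: 7/5 = 7/5; row 2: 21/2 = 21/2; row 3: 13/5 = 13/5. Minimum is 7/5 at row 1 (s1 leaves); pivot element 5.
Divide row 1 by 5; eliminate column q from the other rows.
Second iteration: most negative z-row entry is -36/5 in column p, so p enters.
Ratio test on column p — row 1: (7/5)/(2/5) = 7/2; row 2: (91/5)/(16/5) = 91/16; row 3: 6/1 = 6. Minimum is 7/2 at row 1 (q leaves); pivot element 2/5.
Divide row 1 by 2/5; eliminate column p from the other rows.
After both pivots, the entry at the z-row, column RHS is 28.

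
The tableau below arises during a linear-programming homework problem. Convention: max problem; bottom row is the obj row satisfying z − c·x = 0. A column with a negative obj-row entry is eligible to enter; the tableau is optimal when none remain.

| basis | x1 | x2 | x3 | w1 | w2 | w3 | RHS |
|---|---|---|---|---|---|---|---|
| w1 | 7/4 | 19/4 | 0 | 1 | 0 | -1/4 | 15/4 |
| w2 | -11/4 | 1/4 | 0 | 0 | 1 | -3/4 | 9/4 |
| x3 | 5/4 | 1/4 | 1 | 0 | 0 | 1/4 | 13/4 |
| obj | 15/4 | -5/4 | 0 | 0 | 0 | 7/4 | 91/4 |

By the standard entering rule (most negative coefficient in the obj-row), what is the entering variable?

Negative obj-row entries: x2: -5/4.
The most negative is -5/4 in column x2, so x2 enters.

x2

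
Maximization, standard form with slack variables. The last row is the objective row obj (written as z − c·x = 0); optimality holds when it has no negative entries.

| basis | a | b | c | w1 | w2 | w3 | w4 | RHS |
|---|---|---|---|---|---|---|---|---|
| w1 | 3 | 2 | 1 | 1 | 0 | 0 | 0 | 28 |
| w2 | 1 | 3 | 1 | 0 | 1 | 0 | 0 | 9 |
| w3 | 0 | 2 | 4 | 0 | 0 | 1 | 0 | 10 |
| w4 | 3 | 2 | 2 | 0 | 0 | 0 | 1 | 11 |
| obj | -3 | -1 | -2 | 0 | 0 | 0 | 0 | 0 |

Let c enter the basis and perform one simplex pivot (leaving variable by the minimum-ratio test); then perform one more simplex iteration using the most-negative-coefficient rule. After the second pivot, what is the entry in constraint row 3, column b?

1/2

Ratio test on column c — row 1: 28/1 = 28; row 2: 9/1 = 9; row 3: 10/4 = 5/2; row 4: 11/2 = 11/2. Minimum is 5/2 at row 3 (w3 leaves); pivot element 4.
Divide row 3 by 4; eliminate column c from the other rows.
Second iteration: most negative obj-row entry is -3 in column a, so a enters.
Ratio test on column a — row 1: (51/2)/3 = 17/2; row 2: (13/2)/1 = 13/2; row 3: entry 0 ≤ 0; row 4: 6/3 = 2. Minimum is 2 at row 4 (w4 leaves); pivot element 3.
Divide row 4 by 3; eliminate column a from the other rows.
After both pivots, the entry at constraint row 3, column b is 1/2.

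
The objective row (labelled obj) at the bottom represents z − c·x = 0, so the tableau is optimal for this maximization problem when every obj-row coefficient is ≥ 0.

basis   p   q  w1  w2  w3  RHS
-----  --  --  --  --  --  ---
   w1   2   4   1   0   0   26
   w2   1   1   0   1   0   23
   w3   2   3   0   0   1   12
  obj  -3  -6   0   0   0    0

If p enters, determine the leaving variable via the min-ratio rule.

Column p entries and ratios — w1: 26/2 = 13; w2: 23/1 = 23; w3: 12/2 = 6.
Smallest ratio is 6 in the row of w3, so w3 leaves.

w3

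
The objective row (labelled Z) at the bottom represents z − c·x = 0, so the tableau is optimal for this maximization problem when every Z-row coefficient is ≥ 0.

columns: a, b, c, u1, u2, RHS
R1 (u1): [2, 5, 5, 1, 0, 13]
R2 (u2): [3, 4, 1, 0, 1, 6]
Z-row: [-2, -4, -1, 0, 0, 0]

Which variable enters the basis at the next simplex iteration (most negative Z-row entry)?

b

Negative Z-row entries: a: -2, b: -4, c: -1.
The most negative is -4 in column b, so b enters.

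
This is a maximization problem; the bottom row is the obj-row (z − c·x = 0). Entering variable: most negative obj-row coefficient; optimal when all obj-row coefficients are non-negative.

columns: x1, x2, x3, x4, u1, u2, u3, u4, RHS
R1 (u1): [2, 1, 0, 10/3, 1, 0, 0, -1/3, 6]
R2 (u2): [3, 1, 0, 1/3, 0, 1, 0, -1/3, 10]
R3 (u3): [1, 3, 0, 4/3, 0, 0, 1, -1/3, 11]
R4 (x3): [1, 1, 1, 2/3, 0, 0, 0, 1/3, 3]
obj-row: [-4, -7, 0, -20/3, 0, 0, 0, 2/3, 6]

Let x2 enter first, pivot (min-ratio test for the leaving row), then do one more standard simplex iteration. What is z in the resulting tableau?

Ratio test on column x2 — row 1: 6/1 = 6; row 2: 10/1 = 10; row 3: 11/3 = 11/3; row 4: 3/1 = 3. Minimum is 3 at row 4 (x3 leaves); pivot element 1.
Pivot on row 4; the obj-row RHS becomes 6 − (-7)·3 = 27.
Next entering variable (most negative obj-row entry -2): x4.
Ratio test on column x4 — row 1: 3/(8/3) = 9/8; row 2: entry -1/3 ≤ 0; row 3: entry -2/3 ≤ 0; row 4: 3/(2/3) = 9/2. Minimum is 9/8 at row 1 (u1 leaves); pivot element 8/3.
After the second pivot the obj-row RHS is 27 − (-2)·(9/8) = 117/4.

117/4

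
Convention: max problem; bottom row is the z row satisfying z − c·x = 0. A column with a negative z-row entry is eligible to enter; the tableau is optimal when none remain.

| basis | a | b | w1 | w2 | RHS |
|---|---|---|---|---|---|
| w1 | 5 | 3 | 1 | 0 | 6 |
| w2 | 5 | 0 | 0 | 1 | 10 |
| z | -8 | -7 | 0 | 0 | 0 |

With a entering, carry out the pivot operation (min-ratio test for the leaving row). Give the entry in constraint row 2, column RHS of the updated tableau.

4

Ratio test on column a — row 1: 6/5 = 6/5; row 2: 10/5 = 2. Minimum is 6/5 at row 1 (w1 leaves); pivot element 5.
Divide row 1 by 5; eliminate column a from the other rows.
Row 2 update in column RHS: 10 − 5·(6/5) = 4.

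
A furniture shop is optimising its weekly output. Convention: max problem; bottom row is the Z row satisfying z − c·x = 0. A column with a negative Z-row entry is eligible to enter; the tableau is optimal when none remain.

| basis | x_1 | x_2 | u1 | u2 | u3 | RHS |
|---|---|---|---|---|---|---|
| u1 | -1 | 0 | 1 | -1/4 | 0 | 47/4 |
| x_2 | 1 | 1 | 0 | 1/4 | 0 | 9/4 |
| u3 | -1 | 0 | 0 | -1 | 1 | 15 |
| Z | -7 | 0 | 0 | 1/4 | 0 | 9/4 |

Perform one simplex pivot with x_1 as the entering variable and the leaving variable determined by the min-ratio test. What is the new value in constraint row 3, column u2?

Ratio test on column x_1 — row 1: entry -1 ≤ 0; row 2: (9/4)/1 = 9/4; row 3: entry -1 ≤ 0. Minimum is 9/4 at row 2 (x_2 leaves); pivot element 1.
Divide row 2 by 1; eliminate column x_1 from the other rows.
Row 3 update in column u2: -1 − (-1)·(1/4) = -3/4.

-3/4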